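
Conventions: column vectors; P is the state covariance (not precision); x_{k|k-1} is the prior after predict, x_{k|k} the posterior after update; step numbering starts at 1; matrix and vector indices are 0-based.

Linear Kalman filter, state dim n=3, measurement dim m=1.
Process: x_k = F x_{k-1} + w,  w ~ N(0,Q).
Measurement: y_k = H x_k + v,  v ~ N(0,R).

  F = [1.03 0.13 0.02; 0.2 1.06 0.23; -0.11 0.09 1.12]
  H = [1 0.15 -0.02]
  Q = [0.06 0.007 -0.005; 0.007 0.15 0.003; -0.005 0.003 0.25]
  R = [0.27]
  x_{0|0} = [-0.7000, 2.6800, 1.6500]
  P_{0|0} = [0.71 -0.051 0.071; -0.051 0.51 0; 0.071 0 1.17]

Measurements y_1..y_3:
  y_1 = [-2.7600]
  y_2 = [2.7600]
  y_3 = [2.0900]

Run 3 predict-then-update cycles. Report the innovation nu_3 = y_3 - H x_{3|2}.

innov = [0.4960]

step 1: x^-=[-0.3396, 3.0803, 2.1662]  P^-=[0.8116 0.1890 0.0245; 0.1890 0.7982 0.3566; 0.0245 0.3566 1.7139]  S=[1.1538]  K=[0.7275; 0.2614; 0.0379]  nu=[-2.8391]  x^+=[-2.4052, 2.3381, 2.0587]  P^+=[0.2009 -0.0304 -0.0073; -0.0304 0.7194 0.3451; -0.0073 0.3451 1.7122]
step 2: x^-=[-2.1322, 2.4709, 2.7807]  P^-=[0.2793 0.1373 0.0591; 0.1373 1.2116 0.9267; 0.0591 0.9267 2.4781]  S=[0.6108]  K=[0.4890; 0.4919; 0.2432]  nu=[4.5772]  x^+=[0.1061, 4.7226, 3.8939]  P^+=[0.1332 -0.0097 -0.0135; -0.0097 1.0638 0.8537; -0.0135 0.8537 2.4419]
step 3: x^-=[0.8011, 5.9227, 4.7745]  P^-=[0.2216 0.2218 0.1565; 0.2218 1.8907 1.7600; 0.1565 1.7600 3.4990]  S=[0.5852]  K=[0.4301; 0.8035; 0.5990]  nu=[0.4960]  x^+=[1.0144, 6.3212, 5.0716]  P^+=[0.1133 0.0196 0.0058; 0.0196 1.5129 1.4783; 0.0058 1.4783 3.2891]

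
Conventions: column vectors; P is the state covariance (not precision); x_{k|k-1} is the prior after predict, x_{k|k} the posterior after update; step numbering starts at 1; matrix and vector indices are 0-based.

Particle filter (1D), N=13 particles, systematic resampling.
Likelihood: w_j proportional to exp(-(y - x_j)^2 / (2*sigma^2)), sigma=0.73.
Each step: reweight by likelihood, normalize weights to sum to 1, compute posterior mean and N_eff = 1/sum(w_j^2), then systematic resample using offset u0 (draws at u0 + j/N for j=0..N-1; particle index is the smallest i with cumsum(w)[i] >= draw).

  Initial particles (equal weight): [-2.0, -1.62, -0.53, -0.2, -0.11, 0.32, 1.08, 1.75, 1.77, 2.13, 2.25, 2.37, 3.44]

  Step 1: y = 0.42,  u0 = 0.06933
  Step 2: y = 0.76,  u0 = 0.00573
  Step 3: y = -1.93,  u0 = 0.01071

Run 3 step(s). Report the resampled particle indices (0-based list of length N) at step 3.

step 1: w=[0.0010, 0.0049, 0.1051, 0.1709, 0.1883, 0.2428, 0.1628, 0.0466, 0.0443, 0.0158, 0.0106, 0.0069, 0.0000]  mean=0.3669  Neff=6.0349  idx=[2, 3, 3, 4, 4, 4, 5, 5, 5, 6, 6, 7, 10]
step 2: w=[0.0285, 0.0572, 0.0572, 0.0667, 0.0667, 0.0667, 0.1132, 0.1132, 0.1132, 0.1233, 0.1233, 0.0541, 0.0169]  mean=0.4477  Neff=10.7844  idx=[0, 1, 3, 4, 5, 6, 7, 7, 8, 9, 9, 10, 10]
step 3: w=[0.4089, 0.1551, 0.1150, 0.1150, 0.1150, 0.0223, 0.0223, 0.0223, 0.0223, 0.0005, 0.0005, 0.0005, 0.0005]  mean=-0.2549  Neff=4.2939  idx=[0, 0, 0, 0, 0, 0, 1, 1, 2, 3, 3, 4, 6]

resampled_idx = [0, 0, 0, 0, 0, 0, 1, 1, 2, 3, 3, 4, 6]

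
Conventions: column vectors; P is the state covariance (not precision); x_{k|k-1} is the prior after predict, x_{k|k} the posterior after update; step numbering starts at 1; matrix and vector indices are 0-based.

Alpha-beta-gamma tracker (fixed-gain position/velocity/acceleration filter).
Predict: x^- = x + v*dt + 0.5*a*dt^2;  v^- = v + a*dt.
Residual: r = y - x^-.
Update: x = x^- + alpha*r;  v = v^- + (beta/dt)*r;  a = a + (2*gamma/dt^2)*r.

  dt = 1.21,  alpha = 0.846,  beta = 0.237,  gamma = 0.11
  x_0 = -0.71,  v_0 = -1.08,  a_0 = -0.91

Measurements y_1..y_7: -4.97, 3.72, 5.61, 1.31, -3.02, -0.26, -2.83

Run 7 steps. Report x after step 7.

step 1: x_pred=-2.6830  r=-2.2870  x^+=-4.6178  v^+=-2.6291  a^+=-1.2537
step 2: x_pred=-8.7167  r=12.4367  x^+=1.8047  v^+=-1.7100  a^+=0.6151
step 3: x_pred=0.1859  r=5.4241  x^+=4.7747  v^+=0.0967  a^+=1.4302
step 4: x_pred=5.9386  r=-4.6286  x^+=2.0228  v^+=0.9206  a^+=0.7347
step 5: x_pred=3.6745  r=-6.6945  x^+=-1.9890  v^+=0.4983  a^+=-0.2713
step 6: x_pred=-1.5848  r=1.3248  x^+=-0.4640  v^+=0.4295  a^+=-0.0722
step 7: x_pred=0.0028  r=-2.8328  x^+=-2.3938  v^+=-0.2128  a^+=-0.4979

x_post = -2.3938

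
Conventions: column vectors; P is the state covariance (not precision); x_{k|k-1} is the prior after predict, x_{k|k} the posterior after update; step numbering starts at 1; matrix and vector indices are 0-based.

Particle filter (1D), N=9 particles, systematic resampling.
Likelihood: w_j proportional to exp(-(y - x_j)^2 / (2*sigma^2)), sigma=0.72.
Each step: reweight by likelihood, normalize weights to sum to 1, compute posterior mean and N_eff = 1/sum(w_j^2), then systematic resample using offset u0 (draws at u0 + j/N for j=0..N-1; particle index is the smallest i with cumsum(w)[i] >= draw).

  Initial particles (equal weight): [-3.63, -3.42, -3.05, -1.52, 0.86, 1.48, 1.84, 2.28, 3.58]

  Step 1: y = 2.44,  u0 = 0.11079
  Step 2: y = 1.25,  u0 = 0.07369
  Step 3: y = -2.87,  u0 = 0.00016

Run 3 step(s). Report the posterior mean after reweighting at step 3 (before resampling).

step 1: w=[0.0000, 0.0000, 0.0000, 0.0000, 0.0365, 0.1665, 0.2862, 0.3952, 0.1156]  mean=2.1194  Neff=3.5650  idx=[5, 6, 6, 6, 7, 7, 7, 8, 8]
step 2: w=[0.2271, 0.1709, 0.1709, 0.1709, 0.0859, 0.0859, 0.0859, 0.0013, 0.0013]  mean=1.8761  Neff=6.1990  idx=[0, 0, 1, 2, 2, 3, 4, 5, 6]
step 3: w=[0.4600, 0.4600, 0.0198, 0.0198, 0.0198, 0.0198, 0.0003, 0.0003, 0.0003]  mean=1.5092  Neff=2.3546  idx=[0, 0, 0, 0, 0, 1, 1, 1, 1]

post_mean = 1.5092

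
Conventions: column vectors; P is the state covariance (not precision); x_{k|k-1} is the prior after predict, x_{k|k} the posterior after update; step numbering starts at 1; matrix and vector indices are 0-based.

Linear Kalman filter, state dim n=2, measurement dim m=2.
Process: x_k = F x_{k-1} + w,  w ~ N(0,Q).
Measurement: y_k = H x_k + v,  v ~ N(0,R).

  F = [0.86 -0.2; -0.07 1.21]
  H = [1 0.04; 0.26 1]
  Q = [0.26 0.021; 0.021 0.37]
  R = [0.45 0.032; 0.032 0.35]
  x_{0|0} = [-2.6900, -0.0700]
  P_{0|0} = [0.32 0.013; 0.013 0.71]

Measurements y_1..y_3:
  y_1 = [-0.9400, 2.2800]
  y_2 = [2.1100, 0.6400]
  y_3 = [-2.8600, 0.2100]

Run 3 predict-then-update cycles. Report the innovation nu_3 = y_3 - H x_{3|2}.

innov = [-2.8515, -1.0024]

step 1: x^-=[-2.2994, 0.1036]  P^-=[0.5206 -0.1564; -0.1564 1.4089]  S=[0.9603 0.0657; 0.0657 1.7128]  K=[0.5378 -0.0329; -0.1592 0.8050]  nu=[1.3553, 2.7742]  x^+=[-1.6618, 2.1209]  P^+=[0.2433 -0.0576; -0.0576 0.2916]
step 2: x^-=[-1.8533, 2.6827]  P^-=[0.4714 -0.1249; -0.1249 0.8079]  S=[0.9127 0.0607; 0.0607 1.1248]  K=[0.5130 -0.0298; -0.1478 0.6973]  nu=[3.8560, -1.5608]  x^+=[0.1712, 1.0243]  P^+=[0.2321 -0.0543; -0.0543 0.2535]
step 3: x^-=[-0.0576, 1.2274]  P^-=[0.4605 -0.1116; -0.1116 0.7514]  S=[0.9027 0.0690; 0.0690 1.0745]  K=[0.5070 -0.0250; -0.1424 0.6815]  nu=[-2.8515, -1.0024]  x^+=[-1.4784, 0.9504]  P^+=[0.2295 -0.0522; -0.0522 0.2475]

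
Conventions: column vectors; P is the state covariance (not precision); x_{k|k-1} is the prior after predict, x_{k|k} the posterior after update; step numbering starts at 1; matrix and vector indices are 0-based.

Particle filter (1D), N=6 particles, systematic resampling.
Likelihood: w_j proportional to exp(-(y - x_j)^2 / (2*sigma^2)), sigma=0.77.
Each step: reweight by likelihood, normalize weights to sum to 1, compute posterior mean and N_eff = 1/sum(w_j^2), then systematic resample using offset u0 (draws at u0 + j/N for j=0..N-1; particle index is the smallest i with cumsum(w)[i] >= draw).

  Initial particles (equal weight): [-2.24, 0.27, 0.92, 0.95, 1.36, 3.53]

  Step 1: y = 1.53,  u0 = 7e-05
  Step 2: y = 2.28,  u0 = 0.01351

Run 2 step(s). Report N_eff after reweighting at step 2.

step 1: w=[0.0000, 0.0951, 0.2651, 0.2732, 0.3541, 0.0124]  mean=1.0546  Neff=3.5775  idx=[1, 2, 2, 3, 4, 4]
step 2: w=[0.0200, 0.1268, 0.1268, 0.1357, 0.2954, 0.2954]  mean=1.1710  Neff=4.4352  idx=[0, 2, 3, 4, 4, 5]

N_eff = 4.4352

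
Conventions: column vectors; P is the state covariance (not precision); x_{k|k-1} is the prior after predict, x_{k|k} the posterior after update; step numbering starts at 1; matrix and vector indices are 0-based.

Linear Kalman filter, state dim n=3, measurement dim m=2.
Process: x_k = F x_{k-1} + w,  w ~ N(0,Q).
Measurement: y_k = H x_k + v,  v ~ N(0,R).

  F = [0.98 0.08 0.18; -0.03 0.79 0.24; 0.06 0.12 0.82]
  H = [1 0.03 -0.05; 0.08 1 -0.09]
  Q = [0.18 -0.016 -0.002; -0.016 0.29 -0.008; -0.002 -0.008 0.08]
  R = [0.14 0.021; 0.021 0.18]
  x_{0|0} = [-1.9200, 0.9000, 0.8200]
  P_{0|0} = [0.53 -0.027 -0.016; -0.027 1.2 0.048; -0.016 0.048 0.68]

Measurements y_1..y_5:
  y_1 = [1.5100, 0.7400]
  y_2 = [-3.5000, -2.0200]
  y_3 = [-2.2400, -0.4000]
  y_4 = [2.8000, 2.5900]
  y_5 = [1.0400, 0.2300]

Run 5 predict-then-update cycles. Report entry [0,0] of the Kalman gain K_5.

K[0,0] = 0.6866

step 1: x^-=[-1.6620, 0.9654, 0.6652]  P^-=[0.7102 0.0569 0.1289; 0.0569 1.0983 0.2701; 0.1289 0.2701 0.5639]  S=[0.8423 0.1440; 0.1440 1.2460]  K=[0.8401 -0.0151; -0.0585 0.8723; 0.0996 0.1728]  nu=[3.1763, -0.0326]  x^+=[1.0070, 0.7512, 0.9761]  P^+=[0.1191 0.0091 0.0410; 0.0091 0.1619 0.0761; 0.0410 0.0761 0.5134]
step 2: x^-=[1.2226, 0.7975, 0.9509]  P^-=[0.3301 0.0416 0.1234; 0.0416 0.4486 0.1597; 0.1234 0.1597 0.4471]  S=[0.4613 0.0846; 0.0846 0.6105]  K=[0.7058 -0.0045; -0.0301 0.7209; 0.1957 0.1847]  nu=[-4.6990, -2.8297]  x^+=[-2.0808, -1.1011, -0.4911]  P^+=[0.1009 0.0104 0.0493; 0.0104 0.1346 0.0696; 0.0493 0.0696 0.4025]
step 3: x^-=[-2.2157, -0.9253, -0.6596]  P^-=[0.3118 0.0375 0.1121; 0.0375 0.4225 0.1309; 0.1121 0.1309 0.3717]  S=[0.4438 0.0804; 0.0804 0.5883]  K=[0.6936 -0.0059; -0.0299 0.7073; 0.1916 0.1546]  nu=[-0.0295, 0.6432]  x^+=[-2.2399, -0.4695, -0.5659]  P^+=[0.0989 0.0097 0.0451; 0.0097 0.1312 0.0585; 0.0451 0.0585 0.3365]
step 4: x^-=[-2.3346, -0.4395, -0.6547]  P^-=[0.3059 0.0312 0.0978; 0.0312 0.4124 0.1100; 0.0978 0.1100 0.3246]  S=[0.4388 0.0756; 0.0756 0.5808]  K=[0.6896 -0.0091; -0.0341 0.7018; 0.1709 0.1304]  nu=[5.1150, 3.1574]  x^+=[1.1642, 1.6017, 0.6313]  P^+=[0.0981 0.0086 0.0401; 0.0086 0.1295 0.0507; 0.0401 0.0507 0.2986]
step 5: x^-=[1.3827, 1.3820, 0.7798]  P^-=[0.3017 0.0262 0.0872; 0.0262 0.4063 0.0971; 0.0872 0.0971 0.2970]  S=[0.4353 0.0716; 0.0716 0.5761]  K=[0.6866 -0.0116; -0.0378 0.6985; 0.1539 0.1152]  nu=[-0.3452, -1.1924]  x^+=[1.1595, 0.5622, 0.5893]  P^+=[0.0975 0.0078 0.0364; 0.0078 0.1284 0.0459; 0.0364 0.0459 0.2765]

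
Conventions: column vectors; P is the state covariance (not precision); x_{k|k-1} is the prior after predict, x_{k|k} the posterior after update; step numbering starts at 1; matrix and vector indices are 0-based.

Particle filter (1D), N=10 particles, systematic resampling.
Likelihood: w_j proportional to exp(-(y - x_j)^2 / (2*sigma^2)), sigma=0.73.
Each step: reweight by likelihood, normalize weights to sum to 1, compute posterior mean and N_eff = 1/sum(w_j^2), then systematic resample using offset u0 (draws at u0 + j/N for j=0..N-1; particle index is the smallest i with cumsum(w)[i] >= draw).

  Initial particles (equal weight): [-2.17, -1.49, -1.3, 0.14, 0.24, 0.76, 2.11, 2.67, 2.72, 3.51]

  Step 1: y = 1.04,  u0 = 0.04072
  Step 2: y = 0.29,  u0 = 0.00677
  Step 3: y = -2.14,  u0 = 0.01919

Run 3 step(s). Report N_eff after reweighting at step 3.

N_eff = 6.1859

step 1: w=[0.0000, 0.0010, 0.0024, 0.1907, 0.2237, 0.3789, 0.1393, 0.0337, 0.0289, 0.0013]  mean=0.8308  Neff=3.9780  idx=[3, 3, 4, 4, 5, 5, 5, 5, 6, 7]
step 2: w=[0.1350, 0.1350, 0.1375, 0.1375, 0.1120, 0.1120, 0.1120, 0.1120, 0.0062, 0.0007]  mean=0.4592  Neff=8.0313  idx=[0, 0, 1, 2, 2, 3, 4, 5, 6, 7]
step 3: w=[0.1948, 0.1948, 0.1948, 0.1258, 0.1258, 0.1258, 0.0096, 0.0096, 0.0096, 0.0096]  mean=0.2015  Neff=6.1859  idx=[0, 0, 1, 1, 2, 2, 3, 4, 4, 5]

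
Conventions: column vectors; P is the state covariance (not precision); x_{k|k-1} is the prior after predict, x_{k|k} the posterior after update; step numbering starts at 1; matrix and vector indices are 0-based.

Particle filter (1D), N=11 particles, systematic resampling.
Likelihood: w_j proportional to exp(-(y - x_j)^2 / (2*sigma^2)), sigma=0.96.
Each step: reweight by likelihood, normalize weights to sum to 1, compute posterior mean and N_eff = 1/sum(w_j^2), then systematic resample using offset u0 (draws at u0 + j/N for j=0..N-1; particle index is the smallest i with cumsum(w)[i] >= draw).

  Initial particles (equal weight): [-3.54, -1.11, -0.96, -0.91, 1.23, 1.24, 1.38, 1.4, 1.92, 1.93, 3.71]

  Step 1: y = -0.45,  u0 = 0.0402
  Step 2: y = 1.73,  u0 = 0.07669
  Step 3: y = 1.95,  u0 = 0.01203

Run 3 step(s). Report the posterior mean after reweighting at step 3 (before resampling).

step 1: w=[0.0017, 0.2325, 0.2557, 0.2625, 0.0637, 0.0625, 0.0479, 0.0460, 0.0140, 0.0136, 0.0000]  mean=-0.4088  Neff=4.9730  idx=[1, 1, 1, 2, 2, 3, 3, 3, 4, 5, 7]
step 2: w=[0.0044, 0.0044, 0.0044, 0.0069, 0.0069, 0.0080, 0.0080, 0.0080, 0.3075, 0.3092, 0.3320]  mean=1.1765  Neff=3.3250  idx=[8, 8, 8, 8, 9, 9, 9, 10, 10, 10, 10]
step 3: w=[0.0868, 0.0868, 0.0868, 0.0868, 0.0875, 0.0875, 0.0875, 0.0976, 0.0976, 0.0976, 0.0976]  mean=1.2990  Neff=10.9661  idx=[0, 1, 2, 3, 4, 5, 6, 7, 8, 9, 10]

post_mean = 1.2990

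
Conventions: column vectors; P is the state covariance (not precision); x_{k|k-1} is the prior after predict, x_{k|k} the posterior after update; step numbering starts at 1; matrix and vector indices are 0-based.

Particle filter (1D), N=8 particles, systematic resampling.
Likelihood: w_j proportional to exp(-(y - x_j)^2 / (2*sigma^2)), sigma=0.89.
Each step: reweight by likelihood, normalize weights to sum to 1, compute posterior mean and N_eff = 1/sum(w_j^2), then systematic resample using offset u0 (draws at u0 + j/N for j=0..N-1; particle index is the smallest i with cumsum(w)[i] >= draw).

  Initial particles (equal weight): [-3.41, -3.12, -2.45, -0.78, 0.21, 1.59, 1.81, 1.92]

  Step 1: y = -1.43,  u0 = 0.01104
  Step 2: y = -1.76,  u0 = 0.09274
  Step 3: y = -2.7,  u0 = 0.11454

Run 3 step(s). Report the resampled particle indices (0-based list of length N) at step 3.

resampled_idx = [0, 1, 1, 2, 2, 3, 3, 7]

step 1: w=[0.0489, 0.0957, 0.3011, 0.4448, 0.1063, 0.0018, 0.0008, 0.0005]  mean=-1.5226  Neff=3.2112  idx=[0, 1, 2, 2, 3, 3, 3, 3]
step 2: w=[0.0432, 0.0749, 0.1783, 0.1783, 0.1313, 0.1313, 0.1313, 0.1313]  mean=-1.6644  Neff=7.1407  idx=[1, 2, 3, 3, 4, 5, 6, 7]
step 3: w=[0.2146, 0.2306, 0.2306, 0.2306, 0.0234, 0.0234, 0.0234, 0.0234]  mean=-2.4374  Neff=4.8133  idx=[0, 1, 1, 2, 2, 3, 3, 7]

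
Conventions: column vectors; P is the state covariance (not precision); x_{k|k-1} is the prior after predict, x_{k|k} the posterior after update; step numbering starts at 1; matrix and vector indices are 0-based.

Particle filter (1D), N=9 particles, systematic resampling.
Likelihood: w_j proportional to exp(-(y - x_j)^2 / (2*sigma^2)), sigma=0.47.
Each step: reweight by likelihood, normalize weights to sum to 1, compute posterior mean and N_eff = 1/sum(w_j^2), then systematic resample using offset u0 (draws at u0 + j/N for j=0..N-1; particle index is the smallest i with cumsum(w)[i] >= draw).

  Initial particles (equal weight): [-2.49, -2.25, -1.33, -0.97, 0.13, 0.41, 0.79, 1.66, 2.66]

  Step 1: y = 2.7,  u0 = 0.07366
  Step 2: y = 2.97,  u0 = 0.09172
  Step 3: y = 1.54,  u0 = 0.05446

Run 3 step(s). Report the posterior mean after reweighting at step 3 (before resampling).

step 1: w=[0.0000, 0.0000, 0.0000, 0.0000, 0.0000, 0.0000, 0.0002, 0.0798, 0.9199]  mean=2.5797  Neff=1.1728  idx=[7, 8, 8, 8, 8, 8, 8, 8, 8]
step 2: w=[0.0032, 0.1246, 0.1246, 0.1246, 0.1246, 0.1246, 0.1246, 0.1246, 0.1246]  mean=2.6568  Neff=8.0505  idx=[1, 2, 3, 4, 5, 6, 7, 7, 8]
step 3: w=[0.1111, 0.1111, 0.1111, 0.1111, 0.1111, 0.1111, 0.1111, 0.1111, 0.1111]  mean=2.6600  Neff=9.0000  idx=[0, 1, 2, 3, 4, 5, 6, 7, 8]

post_mean = 2.6600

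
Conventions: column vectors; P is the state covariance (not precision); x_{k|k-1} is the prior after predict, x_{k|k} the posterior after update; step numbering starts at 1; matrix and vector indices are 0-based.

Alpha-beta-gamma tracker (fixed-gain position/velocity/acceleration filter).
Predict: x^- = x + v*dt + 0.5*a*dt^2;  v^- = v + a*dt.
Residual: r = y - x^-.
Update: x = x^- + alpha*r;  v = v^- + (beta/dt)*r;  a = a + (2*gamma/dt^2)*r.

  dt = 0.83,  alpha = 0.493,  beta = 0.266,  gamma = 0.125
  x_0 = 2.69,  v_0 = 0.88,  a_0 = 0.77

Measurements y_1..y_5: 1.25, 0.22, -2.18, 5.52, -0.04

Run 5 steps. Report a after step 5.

a_post = 0.7483

step 1: x_pred=3.6856  r=-2.4356  x^+=2.4849  v^+=0.7385  a^+=-0.1139
step 2: x_pred=3.0586  r=-2.8386  x^+=1.6592  v^+=-0.2657  a^+=-1.1440
step 3: x_pred=1.0446  r=-3.2246  x^+=-0.5451  v^+=-2.2487  a^+=-2.3142
step 4: x_pred=-3.2087  r=8.7287  x^+=1.0946  v^+=-1.3721  a^+=0.8534
step 5: x_pred=0.2497  r=-0.2897  x^+=0.1069  v^+=-0.7566  a^+=0.7483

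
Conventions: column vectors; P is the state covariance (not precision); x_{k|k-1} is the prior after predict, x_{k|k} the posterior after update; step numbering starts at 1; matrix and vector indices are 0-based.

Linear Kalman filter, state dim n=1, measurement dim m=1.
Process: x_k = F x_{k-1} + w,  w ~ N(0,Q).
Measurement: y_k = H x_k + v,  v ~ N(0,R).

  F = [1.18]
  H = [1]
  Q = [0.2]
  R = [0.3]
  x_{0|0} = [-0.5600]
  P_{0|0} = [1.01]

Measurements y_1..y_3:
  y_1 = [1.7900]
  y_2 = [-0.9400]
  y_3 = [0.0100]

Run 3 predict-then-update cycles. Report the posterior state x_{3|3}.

x_post = [-0.0056]

step 1: x^-=[-0.6608]  P^-=[1.6063]  S=[1.9063]  K=[0.8426]  nu=[2.4508]  x^+=[1.4043]  P^+=[0.2528]
step 2: x^-=[1.6571]  P^-=[0.5520]  S=[0.8520]  K=[0.6479]  nu=[-2.5971]  x^+=[-0.0255]  P^+=[0.1944]
step 3: x^-=[-0.0301]  P^-=[0.4706]  S=[0.7706]  K=[0.6107]  nu=[0.0401]  x^+=[-0.0056]  P^+=[0.1832]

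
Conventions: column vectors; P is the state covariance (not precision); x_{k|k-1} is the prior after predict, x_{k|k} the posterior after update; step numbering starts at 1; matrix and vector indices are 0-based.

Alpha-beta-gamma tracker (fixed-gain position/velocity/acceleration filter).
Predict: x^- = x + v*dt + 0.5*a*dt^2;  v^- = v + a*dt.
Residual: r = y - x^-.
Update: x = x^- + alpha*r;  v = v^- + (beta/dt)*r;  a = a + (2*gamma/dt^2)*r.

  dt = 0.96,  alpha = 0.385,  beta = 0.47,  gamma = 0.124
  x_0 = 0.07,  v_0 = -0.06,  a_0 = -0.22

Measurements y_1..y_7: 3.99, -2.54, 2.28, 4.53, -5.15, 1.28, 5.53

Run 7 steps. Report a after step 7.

a_post = 1.7858

step 1: x_pred=-0.0890  r=4.0790  x^+=1.4814  v^+=1.7258  a^+=0.8776
step 2: x_pred=3.5426  r=-6.0826  x^+=1.2008  v^+=-0.4096  a^+=-0.7592
step 3: x_pred=0.4578  r=1.8222  x^+=1.1593  v^+=-0.2463  a^+=-0.2688
step 4: x_pred=0.7990  r=3.7310  x^+=2.2354  v^+=1.3223  a^+=0.7352
step 5: x_pred=3.8436  r=-8.9936  x^+=0.3811  v^+=-2.3751  a^+=-1.6850
step 6: x_pred=-2.6754  r=3.9554  x^+=-1.1526  v^+=-2.0561  a^+=-0.6206
step 7: x_pred=-3.4124  r=8.9424  x^+=0.0304  v^+=1.7262  a^+=1.7858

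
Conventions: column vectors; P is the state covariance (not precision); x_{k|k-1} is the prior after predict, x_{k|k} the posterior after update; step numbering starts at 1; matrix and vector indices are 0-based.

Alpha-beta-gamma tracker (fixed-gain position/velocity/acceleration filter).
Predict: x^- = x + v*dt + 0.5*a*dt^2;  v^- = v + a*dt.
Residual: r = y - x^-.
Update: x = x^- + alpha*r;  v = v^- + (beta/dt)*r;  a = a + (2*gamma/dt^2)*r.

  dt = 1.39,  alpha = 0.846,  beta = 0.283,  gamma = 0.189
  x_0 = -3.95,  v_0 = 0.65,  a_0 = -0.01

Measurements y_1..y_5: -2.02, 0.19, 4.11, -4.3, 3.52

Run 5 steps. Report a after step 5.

a_post = -0.3495

step 1: x_pred=-3.0562  r=1.0362  x^+=-2.1796  v^+=0.8471  a^+=0.1927
step 2: x_pred=-0.8160  r=1.0060  x^+=0.0351  v^+=1.3198  a^+=0.3895
step 3: x_pred=2.2458  r=1.8642  x^+=3.8229  v^+=2.2407  a^+=0.7542
step 4: x_pred=7.6662  r=-11.9662  x^+=-2.4572  v^+=0.8528  a^+=-1.5868
step 5: x_pred=-2.8047  r=6.3247  x^+=2.5460  v^+=-0.0652  a^+=-0.3495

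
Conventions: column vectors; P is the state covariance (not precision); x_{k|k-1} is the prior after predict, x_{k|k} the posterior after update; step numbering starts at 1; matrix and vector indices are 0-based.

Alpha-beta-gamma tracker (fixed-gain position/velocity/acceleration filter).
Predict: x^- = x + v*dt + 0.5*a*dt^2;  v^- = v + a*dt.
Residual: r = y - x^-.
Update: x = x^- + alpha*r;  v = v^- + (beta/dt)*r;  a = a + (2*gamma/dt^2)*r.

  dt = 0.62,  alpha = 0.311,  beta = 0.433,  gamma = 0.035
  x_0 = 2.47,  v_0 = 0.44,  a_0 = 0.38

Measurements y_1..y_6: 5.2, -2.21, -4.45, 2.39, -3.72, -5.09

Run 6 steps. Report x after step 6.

x_post = -5.4273

step 1: x_pred=2.8158  r=2.3842  x^+=3.5573  v^+=2.3407  a^+=0.8142
step 2: x_pred=5.1650  r=-7.3750  x^+=2.8714  v^+=-2.3052  a^+=-0.5288
step 3: x_pred=1.3405  r=-5.7905  x^+=-0.4603  v^+=-6.6771  a^+=-1.5833
step 4: x_pred=-4.9044  r=7.2944  x^+=-2.6359  v^+=-2.5644  a^+=-0.2550
step 5: x_pred=-4.2748  r=0.5548  x^+=-4.1023  v^+=-2.3350  a^+=-0.1540
step 6: x_pred=-5.5796  r=0.4896  x^+=-5.4273  v^+=-2.0886  a^+=-0.0648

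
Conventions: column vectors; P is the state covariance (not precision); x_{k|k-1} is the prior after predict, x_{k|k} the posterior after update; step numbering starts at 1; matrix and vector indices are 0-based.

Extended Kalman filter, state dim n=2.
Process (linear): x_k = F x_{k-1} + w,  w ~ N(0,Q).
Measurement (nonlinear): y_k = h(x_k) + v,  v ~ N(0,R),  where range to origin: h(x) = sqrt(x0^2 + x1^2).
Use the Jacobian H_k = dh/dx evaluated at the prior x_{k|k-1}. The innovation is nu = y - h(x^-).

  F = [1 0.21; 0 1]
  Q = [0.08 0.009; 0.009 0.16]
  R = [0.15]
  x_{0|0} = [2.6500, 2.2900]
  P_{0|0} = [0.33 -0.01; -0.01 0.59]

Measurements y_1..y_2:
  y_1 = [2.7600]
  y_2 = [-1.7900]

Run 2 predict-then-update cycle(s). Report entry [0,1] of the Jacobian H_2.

H_jac[0,1] = 0.4727

step 1: x^-=[3.1309, 2.2900]  P^-=[0.4318 0.1229; 0.1229 0.7500]  H_jac=[0.8071 0.5904]  S=[0.8098]  K=[0.5200; 0.6692]  nu=[-1.1190]  x^+=[2.5490, 1.5411]  P^+=[0.2129 -0.1589; -0.1589 0.3873]
step 2: x^-=[2.8727, 1.5411]  P^-=[0.2432 -0.0686; -0.0686 0.5473]  H_jac=[0.8812 0.4727]  S=[0.4040]  K=[0.4502; 0.4908]  nu=[-5.0500]  x^+=[0.5992, -0.9375]  P^+=[0.1613 -0.1578; -0.1578 0.4500]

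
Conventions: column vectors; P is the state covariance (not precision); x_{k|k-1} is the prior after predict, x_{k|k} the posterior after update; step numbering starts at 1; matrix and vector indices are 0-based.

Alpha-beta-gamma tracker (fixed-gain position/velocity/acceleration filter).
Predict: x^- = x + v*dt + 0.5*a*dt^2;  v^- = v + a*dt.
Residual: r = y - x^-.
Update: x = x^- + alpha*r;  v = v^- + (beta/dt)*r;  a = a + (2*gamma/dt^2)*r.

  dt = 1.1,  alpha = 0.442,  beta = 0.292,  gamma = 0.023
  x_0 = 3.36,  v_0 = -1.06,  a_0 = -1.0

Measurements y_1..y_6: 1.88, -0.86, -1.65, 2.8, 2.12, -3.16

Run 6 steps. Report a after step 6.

step 1: x_pred=1.5890  r=0.2910  x^+=1.7176  v^+=-2.0828  a^+=-0.9889
step 2: x_pred=-1.1717  r=0.3117  x^+=-1.0339  v^+=-3.0878  a^+=-0.9771
step 3: x_pred=-5.0217  r=3.3717  x^+=-3.5314  v^+=-3.2676  a^+=-0.8489
step 4: x_pred=-7.6394  r=10.4394  x^+=-3.0252  v^+=-1.4302  a^+=-0.4520
step 5: x_pred=-4.8719  r=6.9919  x^+=-1.7815  v^+=-0.0714  a^+=-0.1862
step 6: x_pred=-1.9727  r=-1.1873  x^+=-2.4975  v^+=-0.5915  a^+=-0.2314

a_post = -0.2314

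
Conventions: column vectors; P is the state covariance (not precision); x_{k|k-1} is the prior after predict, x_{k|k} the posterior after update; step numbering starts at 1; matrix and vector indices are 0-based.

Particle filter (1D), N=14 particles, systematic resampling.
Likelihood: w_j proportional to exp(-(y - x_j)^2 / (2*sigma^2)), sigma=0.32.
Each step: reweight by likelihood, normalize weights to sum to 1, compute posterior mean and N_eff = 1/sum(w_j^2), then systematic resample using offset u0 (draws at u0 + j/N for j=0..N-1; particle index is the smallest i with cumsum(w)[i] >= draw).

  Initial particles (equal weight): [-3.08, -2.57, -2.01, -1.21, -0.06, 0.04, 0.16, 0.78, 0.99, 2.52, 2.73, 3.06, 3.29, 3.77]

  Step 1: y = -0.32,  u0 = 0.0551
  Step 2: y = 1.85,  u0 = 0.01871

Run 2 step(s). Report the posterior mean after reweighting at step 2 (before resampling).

step 1: w=[0.0000, 0.0000, 0.0000, 0.0131, 0.4497, 0.3323, 0.2031, 0.0017, 0.0001, 0.0000, 0.0000, 0.0000, 0.0000, 0.0000]  mean=0.0044  Neff=2.8243  idx=[4, 4, 4, 4, 4, 4, 5, 5, 5, 5, 5, 6, 6, 6]
step 2: w=[0.0056, 0.0056, 0.0056, 0.0056, 0.0056, 0.0056, 0.0341, 0.0341, 0.0341, 0.0341, 0.0341, 0.2653, 0.2653, 0.2653]  mean=0.1322  Neff=4.6033  idx=[3, 7, 9, 11, 11, 11, 11, 12, 12, 12, 12, 13, 13, 13]

post_mean = 0.1322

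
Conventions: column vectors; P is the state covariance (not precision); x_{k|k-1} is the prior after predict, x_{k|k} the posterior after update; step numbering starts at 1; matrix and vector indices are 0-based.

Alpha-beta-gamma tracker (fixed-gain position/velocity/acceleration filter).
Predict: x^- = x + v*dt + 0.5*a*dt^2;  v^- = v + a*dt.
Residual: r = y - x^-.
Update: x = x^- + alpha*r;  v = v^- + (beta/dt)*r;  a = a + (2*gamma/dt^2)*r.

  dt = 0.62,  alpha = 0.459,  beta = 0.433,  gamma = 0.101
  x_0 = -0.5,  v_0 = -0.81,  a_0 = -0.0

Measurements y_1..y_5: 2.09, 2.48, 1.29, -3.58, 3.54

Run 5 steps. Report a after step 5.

step 1: x_pred=-1.0022  r=3.0922  x^+=0.4171  v^+=1.3496  a^+=1.6249
step 2: x_pred=1.5662  r=0.9138  x^+=1.9856  v^+=2.9952  a^+=2.1052
step 3: x_pred=4.2473  r=-2.9573  x^+=2.8899  v^+=2.2351  a^+=0.5511
step 4: x_pred=4.3816  r=-7.9616  x^+=0.7272  v^+=-2.9834  a^+=-3.6326
step 5: x_pred=-1.8207  r=5.3607  x^+=0.6399  v^+=-1.4918  a^+=-0.8156

a_post = -0.8156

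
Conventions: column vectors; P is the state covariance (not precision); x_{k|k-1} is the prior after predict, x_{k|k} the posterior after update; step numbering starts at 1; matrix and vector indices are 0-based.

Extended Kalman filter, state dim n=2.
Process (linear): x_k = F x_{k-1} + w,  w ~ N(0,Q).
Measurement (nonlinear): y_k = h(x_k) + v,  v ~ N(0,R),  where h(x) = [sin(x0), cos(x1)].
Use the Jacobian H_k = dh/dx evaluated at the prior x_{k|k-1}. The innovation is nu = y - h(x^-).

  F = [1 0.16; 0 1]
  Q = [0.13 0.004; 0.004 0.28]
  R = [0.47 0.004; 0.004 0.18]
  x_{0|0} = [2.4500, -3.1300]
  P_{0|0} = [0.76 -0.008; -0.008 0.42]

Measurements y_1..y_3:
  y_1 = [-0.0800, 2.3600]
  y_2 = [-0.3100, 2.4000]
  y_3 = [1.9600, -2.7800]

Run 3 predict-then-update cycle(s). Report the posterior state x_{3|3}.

step 1: x^-=[1.9492, -3.1300]  P^-=[0.8982 0.0632; 0.0632 0.7000]  H_jac=[-0.3694 0.0000; 0.0000 0.0116]  S=[0.5926 0.0037; 0.0037 0.1801]  K=[-0.5601 0.0157; -0.0397 0.0459]  nu=[-1.0093, 3.3599]  x^+=[2.5671, -2.9358]  P^+=[0.7123 0.0500; 0.0500 0.6987]
step 2: x^-=[2.0974, -2.9358]  P^-=[0.8762 0.1658; 0.1658 0.9787]  H_jac=[-0.5026 0.0000; 0.0000 0.2044]  S=[0.6913 -0.0130; -0.0130 0.2209]  K=[-0.6348 0.1160; -0.1036 0.8994]  nu=[-1.1745, 3.3789]  x^+=[3.2347, 0.2248]  P^+=[0.5928 0.0897; 0.0897 0.7902]
step 3: x^-=[3.2707, 0.2248]  P^-=[0.7717 0.2201; 0.2201 1.0702]  H_jac=[-0.9917 0.0000; 0.0000 -0.2230]  S=[1.2289 0.0527; 0.0527 0.2332]  K=[-0.6197 -0.0705; -0.1351 -0.9927]  nu=[2.0888, -3.7548]  x^+=[2.2410, 3.6700]  P^+=[0.2940 0.0680; 0.0680 0.8038]

x_post = [2.2410, 3.6700]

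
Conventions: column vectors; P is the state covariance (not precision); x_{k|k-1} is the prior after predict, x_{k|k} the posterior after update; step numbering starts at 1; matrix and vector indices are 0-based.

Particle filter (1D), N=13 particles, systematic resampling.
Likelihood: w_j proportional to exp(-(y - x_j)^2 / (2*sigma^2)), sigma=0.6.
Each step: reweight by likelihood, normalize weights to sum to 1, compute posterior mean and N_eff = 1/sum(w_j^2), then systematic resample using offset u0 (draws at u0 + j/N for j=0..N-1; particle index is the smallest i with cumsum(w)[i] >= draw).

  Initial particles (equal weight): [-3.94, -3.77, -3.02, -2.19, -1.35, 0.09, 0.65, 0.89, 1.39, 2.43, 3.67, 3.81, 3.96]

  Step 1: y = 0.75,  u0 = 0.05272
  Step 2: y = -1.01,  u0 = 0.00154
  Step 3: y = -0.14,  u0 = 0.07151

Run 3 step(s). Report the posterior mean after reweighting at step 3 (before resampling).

post_mean = 0.1569

step 1: w=[0.0000, 0.0000, 0.0000, 0.0000, 0.0007, 0.1765, 0.3188, 0.3146, 0.1830, 0.0064, 0.0000, 0.0000, 0.0000]  mean=0.7721  Neff=3.7698  idx=[5, 5, 6, 6, 6, 6, 7, 7, 7, 7, 8, 8, 8]
step 2: w=[0.3823, 0.3823, 0.0447, 0.0447, 0.0447, 0.0447, 0.0136, 0.0136, 0.0136, 0.0136, 0.0007, 0.0007, 0.0007]  mean=0.2364  Neff=3.3215  idx=[0, 0, 0, 0, 0, 1, 1, 1, 1, 1, 2, 3, 5]
step 3: w=[0.0881, 0.0881, 0.0881, 0.0881, 0.0881, 0.0881, 0.0881, 0.0881, 0.0881, 0.0881, 0.0398, 0.0398, 0.0398]  mean=0.1569  Neff=12.1522  idx=[0, 1, 2, 3, 4, 5, 6, 6, 7, 8, 9, 10, 12]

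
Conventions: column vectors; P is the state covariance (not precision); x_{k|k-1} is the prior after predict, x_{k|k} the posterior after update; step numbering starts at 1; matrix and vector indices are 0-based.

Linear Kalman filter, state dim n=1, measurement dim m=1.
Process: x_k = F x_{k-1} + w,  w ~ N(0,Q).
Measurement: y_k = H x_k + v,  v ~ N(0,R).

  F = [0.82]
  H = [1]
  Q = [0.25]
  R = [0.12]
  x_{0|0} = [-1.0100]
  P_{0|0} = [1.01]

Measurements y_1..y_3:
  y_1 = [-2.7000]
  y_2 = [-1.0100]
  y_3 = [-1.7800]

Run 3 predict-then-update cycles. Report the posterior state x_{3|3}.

step 1: x^-=[-0.8282]  P^-=[0.9291]  S=[1.0491]  K=[0.8856]  nu=[-1.8718]  x^+=[-2.4859]  P^+=[0.1063]
step 2: x^-=[-2.0384]  P^-=[0.3215]  S=[0.4415]  K=[0.7282]  nu=[1.0284]  x^+=[-1.2896]  P^+=[0.0874]
step 3: x^-=[-1.0574]  P^-=[0.3088]  S=[0.4288]  K=[0.7201]  nu=[-0.7226]  x^+=[-1.5778]  P^+=[0.0864]

x_post = [-1.5778]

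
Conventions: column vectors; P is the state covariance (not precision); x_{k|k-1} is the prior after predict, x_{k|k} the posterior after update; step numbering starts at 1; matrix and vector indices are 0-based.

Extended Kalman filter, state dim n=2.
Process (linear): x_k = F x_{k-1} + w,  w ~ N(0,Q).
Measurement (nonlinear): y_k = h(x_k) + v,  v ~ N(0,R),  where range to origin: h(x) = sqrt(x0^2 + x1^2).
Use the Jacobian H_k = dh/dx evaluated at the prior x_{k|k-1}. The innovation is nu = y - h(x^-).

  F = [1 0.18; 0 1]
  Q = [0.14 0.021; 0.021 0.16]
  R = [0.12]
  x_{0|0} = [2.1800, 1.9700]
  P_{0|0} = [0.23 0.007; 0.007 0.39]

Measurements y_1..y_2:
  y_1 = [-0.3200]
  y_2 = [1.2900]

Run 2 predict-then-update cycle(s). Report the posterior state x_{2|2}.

step 1: x^-=[2.5346, 1.9700]  P^-=[0.3852 0.0982; 0.0982 0.5500]  H_jac=[0.7896 0.6137]  S=[0.6624]  K=[0.5501; 0.6266]  nu=[-3.5302]  x^+=[0.5928, -0.2420]  P^+=[0.1847 -0.1301; -0.1301 0.2899]
step 2: x^-=[0.5492, -0.2420]  P^-=[0.2873 -0.0569; -0.0569 0.4499]  H_jac=[0.9151 -0.4032]  S=[0.4757]  K=[0.6009; -0.4908]  nu=[0.6898]  x^+=[0.9637, -0.5806]  P^+=[0.1155 0.0834; 0.0834 0.3353]

x_post = [0.9637, -0.5806]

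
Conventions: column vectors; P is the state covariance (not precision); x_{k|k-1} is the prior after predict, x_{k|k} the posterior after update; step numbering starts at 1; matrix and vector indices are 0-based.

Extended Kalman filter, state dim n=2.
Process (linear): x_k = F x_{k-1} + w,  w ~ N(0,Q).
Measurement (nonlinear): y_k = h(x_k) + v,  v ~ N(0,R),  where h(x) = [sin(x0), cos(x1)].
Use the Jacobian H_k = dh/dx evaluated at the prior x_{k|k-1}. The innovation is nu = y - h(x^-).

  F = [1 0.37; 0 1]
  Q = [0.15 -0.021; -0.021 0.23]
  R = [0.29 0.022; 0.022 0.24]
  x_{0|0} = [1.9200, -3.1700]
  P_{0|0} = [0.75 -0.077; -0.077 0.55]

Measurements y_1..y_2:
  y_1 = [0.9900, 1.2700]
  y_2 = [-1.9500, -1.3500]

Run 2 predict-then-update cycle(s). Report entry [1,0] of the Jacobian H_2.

H_jac[1,0] = 0.0000

step 1: x^-=[0.7471, -3.1700]  P^-=[0.9183 0.1055; 0.1055 0.7800]  H_jac=[0.7337 0.0000; 0.0000 -0.0284]  S=[0.7843 0.0198; 0.0198 0.2406]  K=[0.8611 -0.0833; 0.1012 -0.1004]  nu=[0.3105, 2.2696]  x^+=[0.8254, -3.3664]  P^+=[0.3379 0.0370; 0.0370 0.7699]
step 2: x^-=[-0.4202, -3.3664]  P^-=[0.6207 0.3009; 0.3009 0.9999]  H_jac=[0.9130 0.0000; 0.0000 -0.2230]  S=[0.8074 -0.0392; -0.0392 0.2897]  K=[0.6952 -0.1374; 0.3048 -0.7283]  nu=[-1.5421, -0.3752]  x^+=[-1.4407, -3.5633]  P^+=[0.2175 0.0793; 0.0793 0.7538]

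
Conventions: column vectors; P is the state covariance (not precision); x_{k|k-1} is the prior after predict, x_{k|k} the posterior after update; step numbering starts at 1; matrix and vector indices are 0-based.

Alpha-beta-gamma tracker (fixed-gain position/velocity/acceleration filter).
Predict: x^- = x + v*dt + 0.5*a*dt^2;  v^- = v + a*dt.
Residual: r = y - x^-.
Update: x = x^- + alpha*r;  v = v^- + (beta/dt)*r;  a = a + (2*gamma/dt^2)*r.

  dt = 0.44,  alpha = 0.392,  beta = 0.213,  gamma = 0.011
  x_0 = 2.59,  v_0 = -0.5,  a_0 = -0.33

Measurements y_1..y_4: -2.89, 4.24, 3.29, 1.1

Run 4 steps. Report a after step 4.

a_post = -0.0564

step 1: x_pred=2.3381  r=-5.2281  x^+=0.2887  v^+=-3.1761  a^+=-0.9241
step 2: x_pred=-1.1983  r=5.4383  x^+=0.9335  v^+=-0.9500  a^+=-0.3061
step 3: x_pred=0.4859  r=2.8041  x^+=1.5851  v^+=0.2727  a^+=0.0125
step 4: x_pred=1.7063  r=-0.6063  x^+=1.4686  v^+=-0.0153  a^+=-0.0564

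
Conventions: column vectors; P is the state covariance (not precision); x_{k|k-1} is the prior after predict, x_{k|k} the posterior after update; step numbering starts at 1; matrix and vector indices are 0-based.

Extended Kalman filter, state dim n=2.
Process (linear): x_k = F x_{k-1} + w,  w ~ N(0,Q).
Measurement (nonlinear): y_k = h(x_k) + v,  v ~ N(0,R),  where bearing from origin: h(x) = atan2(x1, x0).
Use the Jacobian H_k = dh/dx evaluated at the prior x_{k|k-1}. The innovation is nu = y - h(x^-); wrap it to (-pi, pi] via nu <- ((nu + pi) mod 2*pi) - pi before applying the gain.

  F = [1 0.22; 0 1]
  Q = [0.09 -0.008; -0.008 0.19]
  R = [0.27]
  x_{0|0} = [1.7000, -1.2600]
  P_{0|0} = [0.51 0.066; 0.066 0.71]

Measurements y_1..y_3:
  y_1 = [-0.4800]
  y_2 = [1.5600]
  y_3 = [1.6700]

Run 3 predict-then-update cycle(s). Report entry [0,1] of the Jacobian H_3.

H_jac[0,1] = 0.3847

step 1: x^-=[1.4228, -1.2600]  P^-=[0.6634 0.2142; 0.2142 0.9000]  H_jac=[0.3488 0.3939]  S=[0.5492]  K=[0.5750; 0.7815]  nu=[0.2448]  x^+=[1.5635, -1.0687]  P^+=[0.4818 -0.0326; -0.0326 0.5645]
step 2: x^-=[1.3284, -1.0687]  P^-=[0.5848 0.0836; 0.0836 0.7545]  H_jac=[0.3676 0.4570]  S=[0.5347]  K=[0.4735; 0.7023]  nu=[2.2375]  x^+=[2.3879, 0.5028]  P^+=[0.4649 -0.0942; -0.0942 0.4908]
step 3: x^-=[2.4986, 0.5028]  P^-=[0.5372 0.0057; 0.0057 0.6808]  H_jac=[-0.0774 0.3847]  S=[0.3736]  K=[-0.1054; 0.6997]  nu=[1.4714]  x^+=[2.3435, 1.5324]  P^+=[0.5330 0.0333; 0.0333 0.4978]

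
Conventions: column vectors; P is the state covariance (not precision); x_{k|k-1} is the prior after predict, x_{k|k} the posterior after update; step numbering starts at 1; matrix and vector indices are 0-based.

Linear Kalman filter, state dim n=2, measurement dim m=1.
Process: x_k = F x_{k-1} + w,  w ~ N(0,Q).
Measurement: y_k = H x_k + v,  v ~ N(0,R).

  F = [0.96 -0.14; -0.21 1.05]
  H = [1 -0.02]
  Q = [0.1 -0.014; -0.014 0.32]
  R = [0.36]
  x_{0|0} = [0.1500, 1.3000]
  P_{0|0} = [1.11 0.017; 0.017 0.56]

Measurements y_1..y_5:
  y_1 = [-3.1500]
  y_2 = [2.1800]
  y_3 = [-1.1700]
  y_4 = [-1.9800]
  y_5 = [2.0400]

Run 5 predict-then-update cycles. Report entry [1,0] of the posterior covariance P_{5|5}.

P_post[1,0] = -0.2465

step 1: x^-=[-0.0380, 1.3335]  P^-=[1.1294 -0.3025; -0.3025 0.9789]  S=[1.5019]  K=[0.7560; -0.2144]  nu=[-3.0853]  x^+=[-2.3705, 1.9951]  P^+=[0.2710 -0.0590; -0.0590 0.9098]
step 2: x^-=[-2.5550, 2.5926]  P^-=[0.3834 -0.2636; -0.2636 1.3610]  S=[0.7545]  K=[0.5152; -0.3854]  nu=[4.7869]  x^+=[-0.0890, 0.7477]  P^+=[0.1832 -0.1138; -0.1138 1.2490]
step 3: x^-=[-0.1901, 0.8038]  P^-=[0.3239 -0.3525; -0.3525 1.7552]  S=[0.6987]  K=[0.4737; -0.5548]  nu=[-0.9638]  x^+=[-0.6466, 1.3386]  P^+=[0.1671 -0.1689; -0.1689 1.5401]
step 4: x^-=[-0.8082, 1.5413]  P^-=[0.3296 -0.4493; -0.4493 2.0999]  S=[0.7084]  K=[0.4780; -0.6936]  nu=[-1.1410]  x^+=[-1.3535, 2.3326]  P^+=[0.1678 -0.2145; -0.2145 1.7591]
step 5: x^-=[-1.6260, 2.7335]  P^-=[0.3468 -0.5289; -0.5289 2.3614]  S=[0.7289]  K=[0.4903; -0.7905]  nu=[3.7206]  x^+=[0.1982, -0.2076]  P^+=[0.1716 -0.2465; -0.2465 1.9059]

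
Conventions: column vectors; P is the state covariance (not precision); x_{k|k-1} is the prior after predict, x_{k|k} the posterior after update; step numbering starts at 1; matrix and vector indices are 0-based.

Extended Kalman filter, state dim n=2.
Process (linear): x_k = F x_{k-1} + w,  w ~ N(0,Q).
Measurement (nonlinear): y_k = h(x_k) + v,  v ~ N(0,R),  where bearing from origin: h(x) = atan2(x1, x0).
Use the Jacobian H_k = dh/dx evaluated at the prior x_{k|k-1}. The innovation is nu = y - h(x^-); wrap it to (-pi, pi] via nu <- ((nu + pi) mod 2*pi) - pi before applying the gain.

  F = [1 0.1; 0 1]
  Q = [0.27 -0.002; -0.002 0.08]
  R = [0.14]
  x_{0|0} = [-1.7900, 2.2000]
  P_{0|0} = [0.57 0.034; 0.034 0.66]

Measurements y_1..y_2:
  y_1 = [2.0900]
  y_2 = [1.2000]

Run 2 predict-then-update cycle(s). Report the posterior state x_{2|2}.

x_post = [-0.3081, 2.6594]

step 1: x^-=[-1.5700, 2.2000]  P^-=[0.8534 0.0980; 0.0980 0.7400]  H_jac=[-0.3012 -0.2149]  S=[0.2643]  K=[-1.0522; -0.7135]  nu=[-0.1006]  x^+=[-1.4641, 2.2718]  P^+=[0.5608 -0.1004; -0.1004 0.6055]
step 2: x^-=[-1.2369, 2.2718]  P^-=[0.8168 -0.0419; -0.0419 0.6855]  H_jac=[-0.3395 -0.1849]  S=[0.2523]  K=[-1.0684; -0.4459]  nu=[-0.8694]  x^+=[-0.3081, 2.6594]  P^+=[0.5288 -0.1621; -0.1621 0.6353]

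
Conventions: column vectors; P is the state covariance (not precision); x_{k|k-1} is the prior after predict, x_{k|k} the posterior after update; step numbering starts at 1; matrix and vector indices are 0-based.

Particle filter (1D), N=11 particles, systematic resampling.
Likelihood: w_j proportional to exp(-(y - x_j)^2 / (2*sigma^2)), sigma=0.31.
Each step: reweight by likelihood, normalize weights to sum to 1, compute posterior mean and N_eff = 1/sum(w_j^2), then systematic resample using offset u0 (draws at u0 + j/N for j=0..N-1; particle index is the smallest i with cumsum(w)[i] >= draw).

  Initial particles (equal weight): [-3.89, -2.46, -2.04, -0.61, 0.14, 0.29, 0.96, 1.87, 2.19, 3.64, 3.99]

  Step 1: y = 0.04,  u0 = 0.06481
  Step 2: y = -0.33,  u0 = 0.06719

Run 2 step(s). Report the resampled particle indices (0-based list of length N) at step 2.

step 1: w=[0.0000, 0.0000, 0.0000, 0.0618, 0.5289, 0.4025, 0.0068, 0.0000, 0.0000, 0.0000, 0.0000]  mean=0.1596  Neff=2.2444  idx=[4, 4, 4, 4, 4, 4, 5, 5, 5, 5, 5]
step 2: w=[0.1229, 0.1229, 0.1229, 0.1229, 0.1229, 0.1229, 0.0525, 0.0525, 0.0525, 0.0525, 0.0525]  mean=0.1794  Neff=9.5756  idx=[0, 1, 2, 2, 3, 4, 4, 5, 7, 8, 10]

resampled_idx = [0, 1, 2, 2, 3, 4, 4, 5, 7, 8, 10]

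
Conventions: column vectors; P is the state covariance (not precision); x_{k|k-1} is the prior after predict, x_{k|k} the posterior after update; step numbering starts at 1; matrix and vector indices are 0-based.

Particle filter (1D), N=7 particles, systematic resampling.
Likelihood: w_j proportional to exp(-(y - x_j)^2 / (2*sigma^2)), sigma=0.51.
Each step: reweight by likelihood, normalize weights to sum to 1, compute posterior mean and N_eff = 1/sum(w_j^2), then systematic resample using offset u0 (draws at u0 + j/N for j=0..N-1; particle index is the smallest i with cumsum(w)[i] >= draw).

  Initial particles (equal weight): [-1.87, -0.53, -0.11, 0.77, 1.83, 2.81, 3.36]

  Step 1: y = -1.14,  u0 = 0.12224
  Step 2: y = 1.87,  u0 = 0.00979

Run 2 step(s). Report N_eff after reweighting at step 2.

N_eff = 1.2423

step 1: w=[0.3667, 0.4995, 0.1329, 0.0009, 0.0000, 0.0000, 0.0000]  mean=-0.9644  Neff=2.4899  idx=[0, 0, 1, 1, 1, 1, 2]
step 2: w=[0.0000, 0.0000, 0.0261, 0.0261, 0.0261, 0.0261, 0.8957]  mean=-0.1538  Neff=1.2423  idx=[2, 6, 6, 6, 6, 6, 6]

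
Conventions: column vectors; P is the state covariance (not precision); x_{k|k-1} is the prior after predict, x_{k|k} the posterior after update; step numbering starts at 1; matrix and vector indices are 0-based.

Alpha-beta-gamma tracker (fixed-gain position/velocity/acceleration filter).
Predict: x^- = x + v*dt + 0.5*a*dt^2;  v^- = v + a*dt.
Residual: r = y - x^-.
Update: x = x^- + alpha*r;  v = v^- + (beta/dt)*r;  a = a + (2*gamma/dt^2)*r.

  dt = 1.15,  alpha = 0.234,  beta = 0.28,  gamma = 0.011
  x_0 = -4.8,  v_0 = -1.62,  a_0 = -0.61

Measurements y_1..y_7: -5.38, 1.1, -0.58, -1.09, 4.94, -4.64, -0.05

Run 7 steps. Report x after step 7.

step 1: x_pred=-7.0664  r=1.6864  x^+=-6.6718  v^+=-1.9109  a^+=-0.5819
step 2: x_pred=-9.2541  r=10.3541  x^+=-6.8312  v^+=-0.0591  a^+=-0.4097
step 3: x_pred=-7.1702  r=6.5902  x^+=-5.6281  v^+=1.0743  a^+=-0.3001
step 4: x_pred=-4.5911  r=3.5011  x^+=-3.7718  v^+=1.5816  a^+=-0.2418
step 5: x_pred=-2.1129  r=7.0529  x^+=-0.4625  v^+=3.0207  a^+=-0.1245
step 6: x_pred=2.9290  r=-7.5690  x^+=1.1578  v^+=1.0347  a^+=-0.2504
step 7: x_pred=2.1821  r=-2.2321  x^+=1.6598  v^+=0.2032  a^+=-0.2876

x_post = 1.6598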